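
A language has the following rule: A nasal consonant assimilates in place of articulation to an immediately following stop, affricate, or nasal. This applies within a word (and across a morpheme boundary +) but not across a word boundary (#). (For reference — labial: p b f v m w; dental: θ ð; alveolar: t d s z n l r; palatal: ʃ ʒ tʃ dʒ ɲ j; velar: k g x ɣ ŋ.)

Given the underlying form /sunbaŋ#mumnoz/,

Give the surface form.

/n/ before /b/ (labial) → [m]
/m/ before /n/ (alveolar) → [n]

[sumbaŋ#munnoz]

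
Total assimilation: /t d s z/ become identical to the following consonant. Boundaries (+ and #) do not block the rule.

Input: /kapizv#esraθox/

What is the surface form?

/z/ before /v/ → [v] (total assimilation)
/s/ before /r/ → [r] (total assimilation)

[kapivv#erraθox]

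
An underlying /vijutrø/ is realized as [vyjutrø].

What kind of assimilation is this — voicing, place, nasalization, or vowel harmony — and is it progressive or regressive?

vowel harmony, regressive

/i/→[y].
Vowels agree with the last vowel, so the harmony is regressive.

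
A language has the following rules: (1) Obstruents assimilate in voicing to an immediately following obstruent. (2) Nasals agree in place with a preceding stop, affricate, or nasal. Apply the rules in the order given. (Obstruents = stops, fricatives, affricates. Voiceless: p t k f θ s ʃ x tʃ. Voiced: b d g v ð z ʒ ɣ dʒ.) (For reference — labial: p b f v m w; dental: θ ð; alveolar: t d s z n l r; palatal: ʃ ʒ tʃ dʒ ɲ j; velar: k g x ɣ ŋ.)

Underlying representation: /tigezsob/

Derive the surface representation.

Rule 1: /z/ before /s/ (voiceless) → [s]
After rule 1: tigessob
Rule 2: no segment meets the rule's conditions; no change.

[tigessob]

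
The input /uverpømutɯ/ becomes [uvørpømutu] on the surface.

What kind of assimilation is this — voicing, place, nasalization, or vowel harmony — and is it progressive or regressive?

/e/→[ø] /ɯ/→[u].
Vowels agree with the first vowel, so the harmony is progressive.

vowel harmony, progressive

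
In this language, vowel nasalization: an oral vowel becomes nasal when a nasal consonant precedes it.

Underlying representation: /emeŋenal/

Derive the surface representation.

[emẽŋẽnãl]

/e/ after nasal /m/ → [ẽ]
/e/ after nasal /ŋ/ → [ẽ]
/a/ after nasal /n/ → [ã]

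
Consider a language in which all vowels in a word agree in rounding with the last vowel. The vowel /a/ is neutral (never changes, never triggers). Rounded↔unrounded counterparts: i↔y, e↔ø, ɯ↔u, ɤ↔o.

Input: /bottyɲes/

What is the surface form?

/o/ harmonizes with /e/ ([-round]) → [ɤ]
/y/ harmonizes with /e/ ([-round]) → [i]

[bɤttiɲes]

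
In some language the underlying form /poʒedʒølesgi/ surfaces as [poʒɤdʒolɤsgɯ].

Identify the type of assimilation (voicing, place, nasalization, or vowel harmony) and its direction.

/e/→[ɤ] /ø/→[o] /e/→[ɤ] /i/→[ɯ].
Vowels agree with the first vowel, so the harmony is progressive.

vowel harmony, progressive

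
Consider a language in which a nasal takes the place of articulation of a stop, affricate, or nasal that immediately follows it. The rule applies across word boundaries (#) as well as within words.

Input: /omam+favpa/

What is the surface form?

[omam+favpa]

no segment meets the rule's conditions; no change.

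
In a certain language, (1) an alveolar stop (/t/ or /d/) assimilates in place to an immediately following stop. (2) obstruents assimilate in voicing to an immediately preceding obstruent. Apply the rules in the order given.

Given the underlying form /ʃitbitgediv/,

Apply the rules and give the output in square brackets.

Rule 1: /t/ before /b/ (labial) → [p]
Rule 1: /t/ before /g/ (velar) → [k]
After rule 1: ʃipbikgediv
Rule 2: /b/ after /p/ (voiceless) → [p]
Rule 2: /g/ after /k/ (voiceless) → [k]

[ʃippikkediv]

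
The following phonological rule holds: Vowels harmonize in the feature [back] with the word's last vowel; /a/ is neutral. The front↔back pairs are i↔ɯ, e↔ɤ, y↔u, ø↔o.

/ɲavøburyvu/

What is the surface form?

[ɲavoburuvu]

/ø/ harmonizes with /u/ ([+back]) → [o]
/y/ harmonizes with /u/ ([+back]) → [u]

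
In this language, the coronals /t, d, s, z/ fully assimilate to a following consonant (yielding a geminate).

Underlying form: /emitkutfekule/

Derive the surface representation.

/t/ before /k/ → [k] (total assimilation)
/t/ before /f/ → [f] (total assimilation)

[emikkuffekule]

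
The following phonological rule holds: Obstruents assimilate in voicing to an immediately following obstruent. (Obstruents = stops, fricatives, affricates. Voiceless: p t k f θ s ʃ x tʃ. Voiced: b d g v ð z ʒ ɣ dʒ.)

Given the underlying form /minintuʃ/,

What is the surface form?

no segment meets the rule's conditions; no change.

[minintuʃ]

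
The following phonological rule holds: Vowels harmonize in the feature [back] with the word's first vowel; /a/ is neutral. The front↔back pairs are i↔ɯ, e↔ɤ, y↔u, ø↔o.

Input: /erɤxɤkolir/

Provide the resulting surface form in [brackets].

[erexekølir]

/ɤ/ harmonizes with /e/ ([-back]) → [e]
/ɤ/ harmonizes with /e/ ([-back]) → [e]
/o/ harmonizes with /e/ ([-back]) → [ø]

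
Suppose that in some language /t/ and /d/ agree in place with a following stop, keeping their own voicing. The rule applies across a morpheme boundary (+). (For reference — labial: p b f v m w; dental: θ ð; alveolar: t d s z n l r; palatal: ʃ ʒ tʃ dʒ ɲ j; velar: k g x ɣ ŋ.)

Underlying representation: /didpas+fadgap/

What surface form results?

[dibpas+faggap]

/d/ before /p/ (labial) → [b]
/d/ before /g/ (velar) → [g]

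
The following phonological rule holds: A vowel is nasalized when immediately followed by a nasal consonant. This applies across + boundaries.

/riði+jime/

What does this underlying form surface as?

/i/ before nasal /m/ → [ĩ]

[riði+jĩme]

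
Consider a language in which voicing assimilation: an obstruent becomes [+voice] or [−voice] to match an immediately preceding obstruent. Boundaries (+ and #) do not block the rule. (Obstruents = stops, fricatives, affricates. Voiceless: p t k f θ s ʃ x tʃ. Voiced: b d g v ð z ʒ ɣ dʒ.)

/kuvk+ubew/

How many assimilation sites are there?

/k/ after /v/ (voiced) → [g]
1 segment changes.

1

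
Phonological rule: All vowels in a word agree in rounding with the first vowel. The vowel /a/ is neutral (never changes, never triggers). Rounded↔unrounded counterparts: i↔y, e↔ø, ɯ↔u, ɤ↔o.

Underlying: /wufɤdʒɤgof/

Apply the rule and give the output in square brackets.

/ɤ/ harmonizes with /u/ ([+round]) → [o]
/ɤ/ harmonizes with /u/ ([+round]) → [o]

[wufodʒogof]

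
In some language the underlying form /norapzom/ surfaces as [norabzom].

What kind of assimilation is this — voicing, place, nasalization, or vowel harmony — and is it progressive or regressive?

voicing assimilation, regressive

/p/→[b].
Each target copies a feature from the following segment, so the direction is regressive.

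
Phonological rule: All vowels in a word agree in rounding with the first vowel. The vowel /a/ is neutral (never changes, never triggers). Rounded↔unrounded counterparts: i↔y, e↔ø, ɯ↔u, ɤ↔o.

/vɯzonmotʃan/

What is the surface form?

[vɯzɤnmɤtʃan]

/o/ harmonizes with /ɯ/ ([-round]) → [ɤ]
/o/ harmonizes with /ɯ/ ([-round]) → [ɤ]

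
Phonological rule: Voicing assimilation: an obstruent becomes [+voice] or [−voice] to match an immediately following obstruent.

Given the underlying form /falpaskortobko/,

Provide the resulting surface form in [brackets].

/b/ before /k/ (voiceless) → [p]

[falpaskortopko]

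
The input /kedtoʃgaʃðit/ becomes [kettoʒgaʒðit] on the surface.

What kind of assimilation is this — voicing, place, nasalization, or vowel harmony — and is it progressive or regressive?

/d/→[t] /ʃ/→[ʒ] /ʃ/→[ʒ].
Each target copies a feature from the following segment, so the direction is regressive.

voicing assimilation, regressive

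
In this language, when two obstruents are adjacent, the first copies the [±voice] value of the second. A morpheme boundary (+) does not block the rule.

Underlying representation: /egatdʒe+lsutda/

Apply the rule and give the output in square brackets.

[egaddʒe+lsudda]

/t/ before /dʒ/ (voiced) → [d]
/t/ before /d/ (voiced) → [d]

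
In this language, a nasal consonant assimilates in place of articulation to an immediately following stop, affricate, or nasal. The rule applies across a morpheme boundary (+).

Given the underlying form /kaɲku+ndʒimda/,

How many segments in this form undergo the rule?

3

/ɲ/ before /k/ (velar) → [ŋ]
/n/ before /dʒ/ (palatal) → [ɲ]
/m/ before /d/ (alveolar) → [n]
3 segments change.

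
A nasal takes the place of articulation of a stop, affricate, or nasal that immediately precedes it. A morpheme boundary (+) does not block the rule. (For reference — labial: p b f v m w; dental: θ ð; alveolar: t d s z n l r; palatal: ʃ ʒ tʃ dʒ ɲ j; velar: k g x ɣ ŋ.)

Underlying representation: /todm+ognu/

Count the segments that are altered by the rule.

2

/m/ after /d/ (alveolar) → [n]
/n/ after /g/ (velar) → [ŋ]
2 segments change.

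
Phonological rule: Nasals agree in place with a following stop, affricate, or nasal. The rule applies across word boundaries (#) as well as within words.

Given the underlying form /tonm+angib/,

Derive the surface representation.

[tomm+aŋgib]

/n/ before /m/ (labial) → [m]
/n/ before /g/ (velar) → [ŋ]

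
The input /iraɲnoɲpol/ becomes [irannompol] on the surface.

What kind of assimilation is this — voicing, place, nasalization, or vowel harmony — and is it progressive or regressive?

place assimilation, regressive

/ɲ/→[n] /ɲ/→[m].
Each target copies a feature from the following segment, so the direction is regressive.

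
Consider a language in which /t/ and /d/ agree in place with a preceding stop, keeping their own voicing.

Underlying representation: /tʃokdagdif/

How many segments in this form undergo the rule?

/d/ after /k/ (velar) → [g]
/d/ after /g/ (velar) → [g]
2 segments change.

2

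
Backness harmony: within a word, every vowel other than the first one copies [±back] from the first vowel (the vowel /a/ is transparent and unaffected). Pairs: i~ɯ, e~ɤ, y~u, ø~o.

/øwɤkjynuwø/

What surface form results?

[øwekjynywø]

/ɤ/ harmonizes with /ø/ ([-back]) → [e]
/u/ harmonizes with /ø/ ([-back]) → [y]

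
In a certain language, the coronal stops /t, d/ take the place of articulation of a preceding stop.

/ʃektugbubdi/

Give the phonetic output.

/t/ after /k/ (velar) → [k]
/d/ after /b/ (labial) → [b]

[ʃekkugbubbi]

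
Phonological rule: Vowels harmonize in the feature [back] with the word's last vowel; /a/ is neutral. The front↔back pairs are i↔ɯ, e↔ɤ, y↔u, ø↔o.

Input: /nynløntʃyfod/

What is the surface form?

/y/ harmonizes with /o/ ([+back]) → [u]
/ø/ harmonizes with /o/ ([+back]) → [o]
/y/ harmonizes with /o/ ([+back]) → [u]

[nunlontʃufod]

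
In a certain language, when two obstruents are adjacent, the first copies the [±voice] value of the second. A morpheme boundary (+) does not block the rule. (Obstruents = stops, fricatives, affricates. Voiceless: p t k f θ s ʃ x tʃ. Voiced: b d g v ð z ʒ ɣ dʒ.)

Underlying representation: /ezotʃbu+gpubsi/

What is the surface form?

[ezodʒbu+kpupsi]

/tʃ/ before /b/ (voiced) → [dʒ]
/g/ before /p/ (voiceless) → [k]
/b/ before /s/ (voiceless) → [p]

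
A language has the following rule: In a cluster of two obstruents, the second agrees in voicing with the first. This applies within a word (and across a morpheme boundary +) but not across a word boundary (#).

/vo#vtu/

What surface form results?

/t/ after /v/ (voiced) → [d]

[vo#vdu]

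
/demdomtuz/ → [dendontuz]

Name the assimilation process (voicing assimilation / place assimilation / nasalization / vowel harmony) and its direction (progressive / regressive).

place assimilation, regressive

/m/→[n] /m/→[n].
Each target copies a feature from the following segment, so the direction is regressive.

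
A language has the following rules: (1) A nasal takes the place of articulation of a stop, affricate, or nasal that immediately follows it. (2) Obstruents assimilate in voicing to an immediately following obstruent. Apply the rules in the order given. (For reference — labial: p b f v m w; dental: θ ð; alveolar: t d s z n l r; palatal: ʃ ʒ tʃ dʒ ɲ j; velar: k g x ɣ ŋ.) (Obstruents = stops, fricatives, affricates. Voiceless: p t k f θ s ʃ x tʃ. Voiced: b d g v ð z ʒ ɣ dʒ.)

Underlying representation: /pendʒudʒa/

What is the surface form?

Rule 1: /n/ before /dʒ/ (palatal) → [ɲ]
After rule 1: peɲdʒudʒa
Rule 2: no segment meets the rule's conditions; no change.

[peɲdʒudʒa]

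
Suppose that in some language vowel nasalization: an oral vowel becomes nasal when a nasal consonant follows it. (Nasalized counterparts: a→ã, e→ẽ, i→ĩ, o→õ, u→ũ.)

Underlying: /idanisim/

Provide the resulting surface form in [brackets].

[idãnisĩm]

/a/ before nasal /n/ → [ã]
/i/ before nasal /m/ → [ĩ]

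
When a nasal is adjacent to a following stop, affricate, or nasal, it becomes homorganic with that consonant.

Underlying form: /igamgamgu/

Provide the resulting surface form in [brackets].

[igaŋgaŋgu]

/m/ before /g/ (velar) → [ŋ]
/m/ before /g/ (velar) → [ŋ]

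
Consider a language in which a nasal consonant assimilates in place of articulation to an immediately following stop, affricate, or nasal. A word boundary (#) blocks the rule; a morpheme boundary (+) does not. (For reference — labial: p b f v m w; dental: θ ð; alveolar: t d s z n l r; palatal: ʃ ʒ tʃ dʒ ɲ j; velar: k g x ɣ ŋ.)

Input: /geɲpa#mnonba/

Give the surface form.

[gempa#nnomba]

/ɲ/ before /p/ (labial) → [m]
/m/ before /n/ (alveolar) → [n]
/n/ before /b/ (labial) → [m]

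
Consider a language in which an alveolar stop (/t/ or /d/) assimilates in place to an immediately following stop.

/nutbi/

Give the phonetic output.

/t/ before /b/ (labial) → [p]

[nupbi]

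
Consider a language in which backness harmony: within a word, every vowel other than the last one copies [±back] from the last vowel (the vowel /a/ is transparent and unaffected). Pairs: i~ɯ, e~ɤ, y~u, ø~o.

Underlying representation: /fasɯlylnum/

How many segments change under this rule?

/y/ harmonizes with /u/ ([+back]) → [u]
1 segment changes.

1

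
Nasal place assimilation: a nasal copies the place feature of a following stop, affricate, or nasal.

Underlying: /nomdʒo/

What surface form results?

/m/ before /dʒ/ (palatal) → [ɲ]

[noɲdʒo]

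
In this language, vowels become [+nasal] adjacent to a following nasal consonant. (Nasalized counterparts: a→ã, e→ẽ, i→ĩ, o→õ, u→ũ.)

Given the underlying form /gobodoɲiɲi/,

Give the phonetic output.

/o/ before nasal /ɲ/ → [õ]
/i/ before nasal /ɲ/ → [ĩ]

[gobodõɲĩɲi]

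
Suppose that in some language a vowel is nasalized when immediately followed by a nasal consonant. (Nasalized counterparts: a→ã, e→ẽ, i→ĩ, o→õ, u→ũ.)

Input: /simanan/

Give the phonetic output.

/i/ before nasal /m/ → [ĩ]
/a/ before nasal /n/ → [ã]
/a/ before nasal /n/ → [ã]

[sĩmãnãn]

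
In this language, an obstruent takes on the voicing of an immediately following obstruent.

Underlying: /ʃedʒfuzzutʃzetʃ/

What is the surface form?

[ʃetʃfuzzudʒzetʃ]

/dʒ/ before /f/ (voiceless) → [tʃ]
/tʃ/ before /z/ (voiced) → [dʒ]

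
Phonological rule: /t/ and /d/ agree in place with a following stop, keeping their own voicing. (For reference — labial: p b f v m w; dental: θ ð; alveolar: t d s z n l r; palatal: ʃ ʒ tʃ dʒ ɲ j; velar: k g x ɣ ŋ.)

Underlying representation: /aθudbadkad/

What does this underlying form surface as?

/d/ before /b/ (labial) → [b]
/d/ before /k/ (velar) → [g]

[aθubbagkad]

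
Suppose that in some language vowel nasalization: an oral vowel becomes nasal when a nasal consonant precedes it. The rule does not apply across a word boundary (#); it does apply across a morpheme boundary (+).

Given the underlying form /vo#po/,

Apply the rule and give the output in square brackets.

[vo#po]

no segment meets the rule's conditions; no change.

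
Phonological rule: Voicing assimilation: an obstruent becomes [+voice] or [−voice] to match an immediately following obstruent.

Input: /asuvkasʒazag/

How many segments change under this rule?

2

/v/ before /k/ (voiceless) → [f]
/s/ before /ʒ/ (voiced) → [z]
2 segments change.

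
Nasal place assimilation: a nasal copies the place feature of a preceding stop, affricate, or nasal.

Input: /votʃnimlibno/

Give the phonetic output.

/n/ after /tʃ/ (palatal) → [ɲ]
/n/ after /b/ (labial) → [m]

[votʃɲimlibmo]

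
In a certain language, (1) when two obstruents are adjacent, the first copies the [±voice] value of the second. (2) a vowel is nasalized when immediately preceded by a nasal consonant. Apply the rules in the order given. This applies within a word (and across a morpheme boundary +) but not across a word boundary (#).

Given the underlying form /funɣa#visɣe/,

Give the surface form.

[funɣa#vizɣe]

Rule 1: /s/ before /ɣ/ (voiced) → [z]
After rule 1: funɣa#vizɣe
Rule 2: no segment meets the rule's conditions; no change.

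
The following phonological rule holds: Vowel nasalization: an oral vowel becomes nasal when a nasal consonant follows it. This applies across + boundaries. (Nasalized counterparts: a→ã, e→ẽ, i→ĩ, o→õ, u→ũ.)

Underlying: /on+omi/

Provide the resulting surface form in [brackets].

[õn+õmi]

/o/ before nasal /n/ → [õ]
/o/ before nasal /m/ → [õ]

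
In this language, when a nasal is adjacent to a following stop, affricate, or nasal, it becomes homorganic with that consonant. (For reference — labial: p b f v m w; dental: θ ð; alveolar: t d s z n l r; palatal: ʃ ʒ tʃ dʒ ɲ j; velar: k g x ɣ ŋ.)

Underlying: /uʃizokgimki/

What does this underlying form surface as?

/m/ before /k/ (velar) → [ŋ]

[uʃizokgiŋki]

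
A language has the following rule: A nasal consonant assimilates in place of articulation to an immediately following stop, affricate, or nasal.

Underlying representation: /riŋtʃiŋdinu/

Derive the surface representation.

[riɲtʃindinu]

/ŋ/ before /tʃ/ (palatal) → [ɲ]
/ŋ/ before /d/ (alveolar) → [n]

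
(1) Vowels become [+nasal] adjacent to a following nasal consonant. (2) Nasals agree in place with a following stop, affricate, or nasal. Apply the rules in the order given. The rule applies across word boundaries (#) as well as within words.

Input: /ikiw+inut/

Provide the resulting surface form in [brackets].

[ikiw+ĩnut]

Rule 1: /i/ before nasal /n/ → [ĩ]
After rule 1: ikiw+ĩnut
Rule 2: no segment meets the rule's conditions; no change.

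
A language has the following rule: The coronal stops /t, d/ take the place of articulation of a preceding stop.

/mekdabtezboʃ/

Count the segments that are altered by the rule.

2

/d/ after /k/ (velar) → [g]
/t/ after /b/ (labial) → [p]
2 segments change.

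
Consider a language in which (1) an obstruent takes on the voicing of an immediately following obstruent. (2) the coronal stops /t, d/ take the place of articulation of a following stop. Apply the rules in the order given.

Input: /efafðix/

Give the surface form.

[efavðix]

Rule 1: /f/ before /ð/ (voiced) → [v]
After rule 1: efavðix
Rule 2: no segment meets the rule's conditions; no change.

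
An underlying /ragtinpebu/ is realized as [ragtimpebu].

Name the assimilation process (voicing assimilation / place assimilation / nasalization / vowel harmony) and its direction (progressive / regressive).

place assimilation, regressive

/n/→[m].
Each target copies a feature from the following segment, so the direction is regressive.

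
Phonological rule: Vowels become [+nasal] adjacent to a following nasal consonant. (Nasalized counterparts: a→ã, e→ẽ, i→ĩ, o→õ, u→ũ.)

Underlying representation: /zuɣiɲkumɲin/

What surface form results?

[zuɣĩɲkũmɲĩn]

/i/ before nasal /ɲ/ → [ĩ]
/u/ before nasal /m/ → [ũ]
/i/ before nasal /n/ → [ĩ]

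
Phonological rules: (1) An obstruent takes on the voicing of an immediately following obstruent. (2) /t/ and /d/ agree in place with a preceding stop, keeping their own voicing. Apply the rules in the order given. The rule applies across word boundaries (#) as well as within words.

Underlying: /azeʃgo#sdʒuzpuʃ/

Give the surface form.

[azeʒgo#zdʒuspuʃ]

Rule 1: /ʃ/ before /g/ (voiced) → [ʒ]
Rule 1: /s/ before /dʒ/ (voiced) → [z]
Rule 1: /z/ before /p/ (voiceless) → [s]
After rule 1: azeʒgo#zdʒuspuʃ
Rule 2: no segment meets the rule's conditions; no change.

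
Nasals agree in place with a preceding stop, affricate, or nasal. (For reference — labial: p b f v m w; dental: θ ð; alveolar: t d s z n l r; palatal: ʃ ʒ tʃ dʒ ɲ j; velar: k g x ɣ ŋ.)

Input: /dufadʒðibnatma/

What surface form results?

[dufadʒðibmatna]

/n/ after /b/ (labial) → [m]
/m/ after /t/ (alveolar) → [n]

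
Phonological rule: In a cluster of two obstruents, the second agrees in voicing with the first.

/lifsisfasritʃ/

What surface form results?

[lifsisfasritʃ]

no segment meets the rule's conditions; no change.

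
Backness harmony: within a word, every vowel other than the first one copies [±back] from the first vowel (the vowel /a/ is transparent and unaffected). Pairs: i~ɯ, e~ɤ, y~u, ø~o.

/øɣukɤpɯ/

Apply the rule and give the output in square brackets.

[øɣykepi]

/u/ harmonizes with /ø/ ([-back]) → [y]
/ɤ/ harmonizes with /ø/ ([-back]) → [e]
/ɯ/ harmonizes with /ø/ ([-back]) → [i]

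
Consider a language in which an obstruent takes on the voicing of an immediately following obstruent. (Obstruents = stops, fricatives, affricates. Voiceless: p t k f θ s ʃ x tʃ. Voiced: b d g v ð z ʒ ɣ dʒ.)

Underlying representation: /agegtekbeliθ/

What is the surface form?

/g/ before /t/ (voiceless) → [k]
/k/ before /b/ (voiced) → [g]

[agektegbeliθ]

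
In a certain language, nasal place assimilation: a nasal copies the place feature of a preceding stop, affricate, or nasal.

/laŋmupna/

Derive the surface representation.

[laŋŋupma]

/m/ after /ŋ/ (velar) → [ŋ]
/n/ after /p/ (labial) → [m]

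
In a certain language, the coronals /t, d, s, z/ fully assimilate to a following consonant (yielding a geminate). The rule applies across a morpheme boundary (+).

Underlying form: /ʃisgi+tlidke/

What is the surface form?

/s/ before /g/ → [g] (total assimilation)
/t/ before /l/ → [l] (total assimilation)
/d/ before /k/ → [k] (total assimilation)

[ʃiggi+llikke]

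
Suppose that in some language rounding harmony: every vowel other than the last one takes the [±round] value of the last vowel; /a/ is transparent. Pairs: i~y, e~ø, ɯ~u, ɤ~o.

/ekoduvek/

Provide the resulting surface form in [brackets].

/o/ harmonizes with /e/ ([-round]) → [ɤ]
/u/ harmonizes with /e/ ([-round]) → [ɯ]

[ekɤdɯvek]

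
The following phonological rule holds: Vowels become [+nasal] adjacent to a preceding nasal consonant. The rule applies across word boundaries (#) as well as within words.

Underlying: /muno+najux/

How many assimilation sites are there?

/u/ after nasal /m/ → [ũ]
/o/ after nasal /n/ → [õ]
/a/ after nasal /n/ → [ã]
3 segments change.

3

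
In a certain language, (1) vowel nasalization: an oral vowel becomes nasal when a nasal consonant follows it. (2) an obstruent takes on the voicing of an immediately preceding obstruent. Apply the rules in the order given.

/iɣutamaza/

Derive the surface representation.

[iɣutãmaza]

Rule 1: /a/ before nasal /m/ → [ã]
After rule 1: iɣutãmaza
Rule 2: no segment meets the rule's conditions; no change.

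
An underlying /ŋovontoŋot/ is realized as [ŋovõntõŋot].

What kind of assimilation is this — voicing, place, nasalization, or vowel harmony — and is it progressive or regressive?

nasalization, regressive

/o/→[õ] /o/→[õ].
Each target copies a feature from the following segment, so the direction is regressive.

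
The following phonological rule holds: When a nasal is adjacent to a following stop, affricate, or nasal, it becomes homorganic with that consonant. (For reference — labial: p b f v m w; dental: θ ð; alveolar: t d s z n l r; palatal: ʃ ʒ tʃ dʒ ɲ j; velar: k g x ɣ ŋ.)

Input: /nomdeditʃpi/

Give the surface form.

[nondeditʃpi]

/m/ before /d/ (alveolar) → [n]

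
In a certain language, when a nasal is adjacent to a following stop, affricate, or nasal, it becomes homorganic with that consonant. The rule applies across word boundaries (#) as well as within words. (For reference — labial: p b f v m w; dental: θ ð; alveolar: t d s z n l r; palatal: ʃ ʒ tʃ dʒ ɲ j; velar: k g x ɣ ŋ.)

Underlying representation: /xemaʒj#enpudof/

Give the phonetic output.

/n/ before /p/ (labial) → [m]

[xemaʒj#empudof]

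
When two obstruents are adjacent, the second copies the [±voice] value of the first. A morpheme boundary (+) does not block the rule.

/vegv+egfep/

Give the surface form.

[vegv+egvep]

/f/ after /g/ (voiced) → [v]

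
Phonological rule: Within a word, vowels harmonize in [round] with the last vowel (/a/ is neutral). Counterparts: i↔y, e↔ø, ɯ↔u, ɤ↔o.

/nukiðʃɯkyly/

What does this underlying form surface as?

/i/ harmonizes with /y/ ([+round]) → [y]
/ɯ/ harmonizes with /y/ ([+round]) → [u]

[nukyðʃukyly]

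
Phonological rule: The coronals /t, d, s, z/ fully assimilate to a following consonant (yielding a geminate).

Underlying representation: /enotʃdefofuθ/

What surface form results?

no segment meets the rule's conditions; no change.

[enotʃdefofuθ]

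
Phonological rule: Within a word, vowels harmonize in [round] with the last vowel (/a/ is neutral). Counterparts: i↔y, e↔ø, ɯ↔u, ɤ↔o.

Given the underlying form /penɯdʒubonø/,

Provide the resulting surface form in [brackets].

/e/ harmonizes with /ø/ ([+round]) → [ø]
/ɯ/ harmonizes with /ø/ ([+round]) → [u]

[pønudʒubonø]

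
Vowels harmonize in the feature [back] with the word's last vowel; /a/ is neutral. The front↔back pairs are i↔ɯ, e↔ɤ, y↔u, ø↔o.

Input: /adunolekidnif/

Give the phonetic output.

[adynølekidnif]

/u/ harmonizes with /i/ ([-back]) → [y]
/o/ harmonizes with /i/ ([-back]) → [ø]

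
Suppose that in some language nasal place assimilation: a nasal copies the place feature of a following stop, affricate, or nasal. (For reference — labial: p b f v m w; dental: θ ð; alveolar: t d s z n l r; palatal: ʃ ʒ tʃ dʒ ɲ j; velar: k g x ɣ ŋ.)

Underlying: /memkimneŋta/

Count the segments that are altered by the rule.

/m/ before /k/ (velar) → [ŋ]
/m/ before /n/ (alveolar) → [n]
/ŋ/ before /t/ (alveolar) → [n]
3 segments change.

3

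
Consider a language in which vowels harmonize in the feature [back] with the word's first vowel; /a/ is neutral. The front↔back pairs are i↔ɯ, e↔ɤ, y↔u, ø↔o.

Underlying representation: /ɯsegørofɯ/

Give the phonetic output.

[ɯsɤgorofɯ]

/e/ harmonizes with /ɯ/ ([+back]) → [ɤ]
/ø/ harmonizes with /ɯ/ ([+back]) → [o]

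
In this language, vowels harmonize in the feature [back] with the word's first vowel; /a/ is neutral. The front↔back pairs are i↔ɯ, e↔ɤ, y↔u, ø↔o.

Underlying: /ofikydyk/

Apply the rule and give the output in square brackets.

[ofɯkuduk]

/i/ harmonizes with /o/ ([+back]) → [ɯ]
/y/ harmonizes with /o/ ([+back]) → [u]
/y/ harmonizes with /o/ ([+back]) → [u]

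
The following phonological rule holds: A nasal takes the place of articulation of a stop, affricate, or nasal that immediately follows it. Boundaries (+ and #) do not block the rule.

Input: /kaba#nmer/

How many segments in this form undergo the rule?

/n/ before /m/ (labial) → [m]
1 segment changes.

1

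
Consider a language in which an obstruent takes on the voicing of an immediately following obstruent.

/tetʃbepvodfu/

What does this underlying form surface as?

[tedʒbebvotfu]

/tʃ/ before /b/ (voiced) → [dʒ]
/p/ before /v/ (voiced) → [b]
/d/ before /f/ (voiceless) → [t]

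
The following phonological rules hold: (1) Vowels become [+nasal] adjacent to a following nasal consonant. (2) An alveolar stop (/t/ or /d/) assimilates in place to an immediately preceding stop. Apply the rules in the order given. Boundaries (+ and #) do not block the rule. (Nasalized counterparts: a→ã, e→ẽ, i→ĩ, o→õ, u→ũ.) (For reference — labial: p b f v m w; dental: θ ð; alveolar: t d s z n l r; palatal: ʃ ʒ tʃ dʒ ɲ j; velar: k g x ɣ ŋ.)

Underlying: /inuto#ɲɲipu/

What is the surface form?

Rule 1: /i/ before nasal /n/ → [ĩ]
Rule 1: /o/ before nasal /ɲ/ → [õ]
After rule 1: ĩnutõ#ɲɲipu
Rule 2: no segment meets the rule's conditions; no change.

[ĩnutõ#ɲɲipu]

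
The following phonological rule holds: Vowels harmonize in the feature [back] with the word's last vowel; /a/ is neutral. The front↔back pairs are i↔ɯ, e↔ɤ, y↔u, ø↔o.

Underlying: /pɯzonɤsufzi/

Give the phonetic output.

/ɯ/ harmonizes with /i/ ([-back]) → [i]
/o/ harmonizes with /i/ ([-back]) → [ø]
/ɤ/ harmonizes with /i/ ([-back]) → [e]
/u/ harmonizes with /i/ ([-back]) → [y]

[pizønesyfzi]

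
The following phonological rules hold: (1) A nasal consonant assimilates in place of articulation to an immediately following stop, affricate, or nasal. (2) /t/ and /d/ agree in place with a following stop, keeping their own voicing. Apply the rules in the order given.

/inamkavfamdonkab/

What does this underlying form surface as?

Rule 1: /m/ before /k/ (velar) → [ŋ]
Rule 1: /m/ before /d/ (alveolar) → [n]
Rule 1: /n/ before /k/ (velar) → [ŋ]
After rule 1: inaŋkavfandoŋkab
Rule 2: no segment meets the rule's conditions; no change.

[inaŋkavfandoŋkab]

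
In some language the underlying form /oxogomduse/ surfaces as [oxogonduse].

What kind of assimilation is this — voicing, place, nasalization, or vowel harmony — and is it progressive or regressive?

place assimilation, regressive

/m/→[n].
Each target copies a feature from the following segment, so the direction is regressive.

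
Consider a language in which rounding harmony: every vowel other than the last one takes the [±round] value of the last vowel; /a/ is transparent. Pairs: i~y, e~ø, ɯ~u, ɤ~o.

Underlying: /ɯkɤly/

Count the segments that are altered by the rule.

2

/ɯ/ harmonizes with /y/ ([+round]) → [u]
/ɤ/ harmonizes with /y/ ([+round]) → [o]
2 segments change.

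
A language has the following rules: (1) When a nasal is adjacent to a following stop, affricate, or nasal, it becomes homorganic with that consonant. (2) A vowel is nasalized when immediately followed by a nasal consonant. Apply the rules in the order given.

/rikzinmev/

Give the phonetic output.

Rule 1: /n/ before /m/ (labial) → [m]
After rule 1: rikzimmev
Rule 2: /i/ before nasal /m/ → [ĩ]

[rikzĩmmev]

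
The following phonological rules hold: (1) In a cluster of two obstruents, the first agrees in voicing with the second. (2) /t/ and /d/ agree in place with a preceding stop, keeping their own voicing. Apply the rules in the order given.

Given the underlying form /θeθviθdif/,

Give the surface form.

[θeðviðdif]

Rule 1: /θ/ before /v/ (voiced) → [ð]
Rule 1: /θ/ before /d/ (voiced) → [ð]
After rule 1: θeðviðdif
Rule 2: no segment meets the rule's conditions; no change.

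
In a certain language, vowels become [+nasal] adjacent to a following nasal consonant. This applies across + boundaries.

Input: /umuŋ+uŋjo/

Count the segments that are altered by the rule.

3

/u/ before nasal /m/ → [ũ]
/u/ before nasal /ŋ/ → [ũ]
/u/ before nasal /ŋ/ → [ũ]
3 segments change.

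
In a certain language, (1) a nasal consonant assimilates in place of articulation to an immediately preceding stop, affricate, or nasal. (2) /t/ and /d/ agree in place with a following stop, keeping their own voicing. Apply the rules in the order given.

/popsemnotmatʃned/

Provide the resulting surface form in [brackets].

Rule 1: /n/ after /m/ (labial) → [m]
Rule 1: /m/ after /t/ (alveolar) → [n]
Rule 1: /n/ after /tʃ/ (palatal) → [ɲ]
After rule 1: popsemmotnatʃɲed
Rule 2: no segment meets the rule's conditions; no change.

[popsemmotnatʃɲed]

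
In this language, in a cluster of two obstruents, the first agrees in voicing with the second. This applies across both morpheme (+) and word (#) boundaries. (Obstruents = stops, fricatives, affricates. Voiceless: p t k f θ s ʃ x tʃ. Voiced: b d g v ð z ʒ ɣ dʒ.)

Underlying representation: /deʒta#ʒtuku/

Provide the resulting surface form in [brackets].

[deʃta#ʃtuku]

/ʒ/ before /t/ (voiceless) → [ʃ]
/ʒ/ before /t/ (voiceless) → [ʃ]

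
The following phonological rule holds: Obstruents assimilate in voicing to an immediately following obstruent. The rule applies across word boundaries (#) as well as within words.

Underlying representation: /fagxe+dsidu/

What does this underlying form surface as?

[fakxe+tsidu]

/g/ before /x/ (voiceless) → [k]
/d/ before /s/ (voiceless) → [t]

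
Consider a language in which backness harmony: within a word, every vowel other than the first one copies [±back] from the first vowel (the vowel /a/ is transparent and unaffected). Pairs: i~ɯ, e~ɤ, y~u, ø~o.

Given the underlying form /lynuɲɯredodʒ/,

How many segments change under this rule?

/u/ harmonizes with /y/ ([-back]) → [y]
/ɯ/ harmonizes with /y/ ([-back]) → [i]
/o/ harmonizes with /y/ ([-back]) → [ø]
3 segments change.

3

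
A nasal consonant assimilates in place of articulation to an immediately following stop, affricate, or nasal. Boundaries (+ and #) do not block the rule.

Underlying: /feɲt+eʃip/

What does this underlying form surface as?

/ɲ/ before /t/ (alveolar) → [n]

[fent+eʃip]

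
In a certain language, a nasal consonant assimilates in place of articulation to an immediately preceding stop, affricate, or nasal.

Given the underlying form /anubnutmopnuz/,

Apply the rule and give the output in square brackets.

[anubmutnopmuz]

/n/ after /b/ (labial) → [m]
/m/ after /t/ (alveolar) → [n]
/n/ after /p/ (labial) → [m]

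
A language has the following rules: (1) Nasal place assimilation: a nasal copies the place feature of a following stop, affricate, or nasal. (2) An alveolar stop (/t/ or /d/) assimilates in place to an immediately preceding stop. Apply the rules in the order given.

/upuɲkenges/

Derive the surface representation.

Rule 1: /ɲ/ before /k/ (velar) → [ŋ]
Rule 1: /n/ before /g/ (velar) → [ŋ]
After rule 1: upuŋkeŋges
Rule 2: no segment meets the rule's conditions; no change.

[upuŋkeŋges]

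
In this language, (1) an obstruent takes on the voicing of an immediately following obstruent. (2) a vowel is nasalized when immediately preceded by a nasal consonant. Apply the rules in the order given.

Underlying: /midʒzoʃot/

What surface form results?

[mĩdʒzoʃot]

Rule 1: no segment meets the rule's conditions; no change.
After rule 1: midʒzoʃot
Rule 2: /i/ after nasal /m/ → [ĩ]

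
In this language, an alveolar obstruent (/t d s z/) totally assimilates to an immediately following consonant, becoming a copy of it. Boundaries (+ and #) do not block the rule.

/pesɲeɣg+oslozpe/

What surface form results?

/s/ before /ɲ/ → [ɲ] (total assimilation)
/s/ before /l/ → [l] (total assimilation)
/z/ before /p/ → [p] (total assimilation)

[peɲɲeɣg+olloppe]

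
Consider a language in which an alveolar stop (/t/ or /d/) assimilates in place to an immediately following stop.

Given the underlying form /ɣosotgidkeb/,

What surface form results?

[ɣosokgigkeb]

/t/ before /g/ (velar) → [k]
/d/ before /k/ (velar) → [g]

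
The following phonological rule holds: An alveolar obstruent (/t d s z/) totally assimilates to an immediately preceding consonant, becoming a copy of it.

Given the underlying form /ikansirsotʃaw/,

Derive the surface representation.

[ikannirrotʃaw]

/s/ after /n/ → [n] (total assimilation)
/s/ after /r/ → [r] (total assimilation)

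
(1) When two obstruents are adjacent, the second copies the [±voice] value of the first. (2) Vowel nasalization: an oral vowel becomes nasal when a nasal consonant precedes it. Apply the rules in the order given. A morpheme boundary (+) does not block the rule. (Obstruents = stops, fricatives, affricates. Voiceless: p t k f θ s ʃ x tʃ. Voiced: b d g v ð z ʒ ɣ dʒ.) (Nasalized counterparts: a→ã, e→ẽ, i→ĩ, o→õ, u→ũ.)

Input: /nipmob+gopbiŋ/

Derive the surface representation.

[nĩpmõb+goppiŋ]

Rule 1: /b/ after /p/ (voiceless) → [p]
After rule 1: nipmob+goppiŋ
Rule 2: /i/ after nasal /n/ → [ĩ]
Rule 2: /o/ after nasal /m/ → [õ]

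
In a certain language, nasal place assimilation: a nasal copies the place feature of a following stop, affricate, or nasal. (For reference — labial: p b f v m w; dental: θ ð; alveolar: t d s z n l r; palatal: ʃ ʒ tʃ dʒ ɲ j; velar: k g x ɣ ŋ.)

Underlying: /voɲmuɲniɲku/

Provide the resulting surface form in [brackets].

/ɲ/ before /m/ (labial) → [m]
/ɲ/ before /n/ (alveolar) → [n]
/ɲ/ before /k/ (velar) → [ŋ]

[vommunniŋku]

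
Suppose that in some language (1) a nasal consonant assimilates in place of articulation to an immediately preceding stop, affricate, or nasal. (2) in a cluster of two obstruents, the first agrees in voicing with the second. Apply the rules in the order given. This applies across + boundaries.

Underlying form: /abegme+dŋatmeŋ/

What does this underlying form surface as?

[abegŋe+dnatneŋ]

Rule 1: /m/ after /g/ (velar) → [ŋ]
Rule 1: /ŋ/ after /d/ (alveolar) → [n]
Rule 1: /m/ after /t/ (alveolar) → [n]
After rule 1: abegŋe+dnatneŋ
Rule 2: no segment meets the rule's conditions; no change.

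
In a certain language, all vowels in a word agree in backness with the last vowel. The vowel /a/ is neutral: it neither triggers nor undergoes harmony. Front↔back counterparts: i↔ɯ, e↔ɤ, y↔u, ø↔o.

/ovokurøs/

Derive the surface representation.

[øvøkyrøs]

/o/ harmonizes with /ø/ ([-back]) → [ø]
/o/ harmonizes with /ø/ ([-back]) → [ø]
/u/ harmonizes with /ø/ ([-back]) → [y]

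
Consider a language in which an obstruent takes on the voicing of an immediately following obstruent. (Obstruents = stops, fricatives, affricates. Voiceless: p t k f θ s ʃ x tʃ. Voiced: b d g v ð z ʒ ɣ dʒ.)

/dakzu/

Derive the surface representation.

/k/ before /z/ (voiced) → [g]

[dagzu]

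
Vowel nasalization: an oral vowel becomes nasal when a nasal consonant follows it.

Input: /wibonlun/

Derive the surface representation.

/o/ before nasal /n/ → [õ]
/u/ before nasal /n/ → [ũ]

[wibõnlũn]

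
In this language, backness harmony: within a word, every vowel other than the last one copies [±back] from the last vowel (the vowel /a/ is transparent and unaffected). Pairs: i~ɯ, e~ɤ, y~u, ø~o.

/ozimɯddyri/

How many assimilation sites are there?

/o/ harmonizes with /i/ ([-back]) → [ø]
/ɯ/ harmonizes with /i/ ([-back]) → [i]
2 segments change.

2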